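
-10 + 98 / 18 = -41 / 9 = -4.56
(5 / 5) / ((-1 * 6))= -1 / 6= -0.17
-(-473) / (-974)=-473 / 974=-0.49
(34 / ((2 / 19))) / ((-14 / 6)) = -969 / 7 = -138.43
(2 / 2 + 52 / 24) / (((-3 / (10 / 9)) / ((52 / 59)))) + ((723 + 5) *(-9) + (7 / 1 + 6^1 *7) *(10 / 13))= -404778614 / 62127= -6515.34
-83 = -83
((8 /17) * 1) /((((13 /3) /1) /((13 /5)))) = 24 /85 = 0.28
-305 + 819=514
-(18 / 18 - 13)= 12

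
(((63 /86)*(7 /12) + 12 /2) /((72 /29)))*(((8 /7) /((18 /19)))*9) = 406087 /14448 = 28.11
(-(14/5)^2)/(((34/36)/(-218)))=769104/425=1809.66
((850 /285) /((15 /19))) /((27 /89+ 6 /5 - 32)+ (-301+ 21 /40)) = -121040 /10604331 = -0.01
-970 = -970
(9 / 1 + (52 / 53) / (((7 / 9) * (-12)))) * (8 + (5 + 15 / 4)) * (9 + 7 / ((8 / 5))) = 5914425 / 2968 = 1992.73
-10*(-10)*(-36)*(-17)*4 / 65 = 48960 / 13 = 3766.15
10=10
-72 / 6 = -12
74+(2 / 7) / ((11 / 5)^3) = 74.03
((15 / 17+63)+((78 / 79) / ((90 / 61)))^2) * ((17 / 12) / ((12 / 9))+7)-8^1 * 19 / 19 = 65015656469 / 127316400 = 510.66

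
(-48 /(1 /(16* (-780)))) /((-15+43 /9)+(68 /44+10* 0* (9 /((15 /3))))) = -59304960 /859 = -69039.53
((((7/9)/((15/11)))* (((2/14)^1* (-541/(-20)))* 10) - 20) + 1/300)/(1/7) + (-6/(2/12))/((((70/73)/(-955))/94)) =63697471631/18900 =3370236.59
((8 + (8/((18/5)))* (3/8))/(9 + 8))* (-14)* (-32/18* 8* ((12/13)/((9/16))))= 3039232/17901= 169.78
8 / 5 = 1.60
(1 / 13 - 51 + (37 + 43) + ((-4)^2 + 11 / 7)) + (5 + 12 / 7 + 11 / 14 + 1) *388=304363 / 91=3344.65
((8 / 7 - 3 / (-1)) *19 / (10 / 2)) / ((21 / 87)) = 15979 / 245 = 65.22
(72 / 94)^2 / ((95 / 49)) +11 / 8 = 2816437 / 1678840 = 1.68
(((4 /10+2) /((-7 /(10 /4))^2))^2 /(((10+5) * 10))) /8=3 /38416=0.00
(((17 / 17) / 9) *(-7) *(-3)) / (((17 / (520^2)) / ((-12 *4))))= -30284800 / 17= -1781458.82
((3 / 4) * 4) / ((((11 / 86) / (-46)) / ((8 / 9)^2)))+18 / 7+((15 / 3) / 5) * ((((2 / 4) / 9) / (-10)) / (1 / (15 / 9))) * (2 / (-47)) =-6151573 / 7238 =-849.90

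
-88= -88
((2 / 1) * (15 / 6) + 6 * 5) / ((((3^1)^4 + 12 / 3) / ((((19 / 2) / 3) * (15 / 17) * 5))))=3325 / 578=5.75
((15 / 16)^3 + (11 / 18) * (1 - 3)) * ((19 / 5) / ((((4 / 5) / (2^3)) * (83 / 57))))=-5299841 / 509952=-10.39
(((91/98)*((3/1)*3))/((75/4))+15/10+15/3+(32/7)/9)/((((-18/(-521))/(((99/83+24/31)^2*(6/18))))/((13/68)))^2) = 1246246746051252243964393/3283159522564651420800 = 379.59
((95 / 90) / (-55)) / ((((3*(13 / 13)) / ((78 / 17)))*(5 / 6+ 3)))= -494 / 64515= -0.01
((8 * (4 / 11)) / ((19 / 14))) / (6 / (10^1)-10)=-0.23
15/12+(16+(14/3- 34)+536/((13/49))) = 313283/156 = 2008.22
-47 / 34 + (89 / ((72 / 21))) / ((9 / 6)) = 9745 / 612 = 15.92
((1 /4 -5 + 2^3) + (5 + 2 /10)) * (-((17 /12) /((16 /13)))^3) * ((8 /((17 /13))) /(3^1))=-26.28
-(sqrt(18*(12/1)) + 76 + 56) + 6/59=-7782/59 - 6*sqrt(6)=-146.60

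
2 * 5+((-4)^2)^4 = 65546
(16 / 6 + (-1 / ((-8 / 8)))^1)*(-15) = -55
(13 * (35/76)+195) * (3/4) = 45825/304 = 150.74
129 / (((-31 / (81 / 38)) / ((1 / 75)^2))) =-0.00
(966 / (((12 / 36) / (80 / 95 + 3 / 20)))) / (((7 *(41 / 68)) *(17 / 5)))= 156078 / 779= 200.36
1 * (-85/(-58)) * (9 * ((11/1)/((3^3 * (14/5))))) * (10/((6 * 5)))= 4675/7308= 0.64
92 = 92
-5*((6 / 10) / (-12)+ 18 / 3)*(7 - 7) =0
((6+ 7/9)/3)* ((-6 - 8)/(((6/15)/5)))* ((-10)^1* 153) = 1814750/3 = 604916.67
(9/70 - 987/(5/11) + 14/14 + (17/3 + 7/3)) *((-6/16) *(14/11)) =454077/440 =1031.99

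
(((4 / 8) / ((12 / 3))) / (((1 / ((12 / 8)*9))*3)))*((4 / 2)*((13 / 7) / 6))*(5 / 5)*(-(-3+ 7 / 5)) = 39 / 70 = 0.56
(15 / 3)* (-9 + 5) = -20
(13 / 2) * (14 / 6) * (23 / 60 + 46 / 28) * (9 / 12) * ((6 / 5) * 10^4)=276575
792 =792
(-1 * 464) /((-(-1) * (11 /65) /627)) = -1719120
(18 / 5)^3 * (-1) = -5832 / 125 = -46.66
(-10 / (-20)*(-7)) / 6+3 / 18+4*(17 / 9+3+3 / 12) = 725 / 36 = 20.14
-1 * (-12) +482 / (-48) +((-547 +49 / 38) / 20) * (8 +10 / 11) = -6047563 / 25080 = -241.13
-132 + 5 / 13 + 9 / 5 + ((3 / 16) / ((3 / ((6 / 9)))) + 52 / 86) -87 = -14500621 / 67080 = -216.17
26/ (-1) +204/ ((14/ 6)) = 430/ 7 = 61.43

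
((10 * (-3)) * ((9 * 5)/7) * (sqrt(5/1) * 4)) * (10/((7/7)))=-54000 * sqrt(5)/7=-17249.67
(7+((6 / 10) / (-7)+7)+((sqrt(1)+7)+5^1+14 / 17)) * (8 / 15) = 132032 / 8925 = 14.79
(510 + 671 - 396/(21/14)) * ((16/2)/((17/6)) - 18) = -13916.82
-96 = -96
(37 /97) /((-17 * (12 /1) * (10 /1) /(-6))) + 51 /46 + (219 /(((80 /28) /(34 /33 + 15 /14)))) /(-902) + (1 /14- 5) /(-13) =1794867444653 /1369774566160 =1.31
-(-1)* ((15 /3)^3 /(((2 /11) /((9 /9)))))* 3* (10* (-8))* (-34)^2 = -190740000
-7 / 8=-0.88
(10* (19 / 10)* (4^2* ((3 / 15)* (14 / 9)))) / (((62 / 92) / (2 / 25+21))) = 3328192 / 1125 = 2958.39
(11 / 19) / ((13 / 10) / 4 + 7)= 0.08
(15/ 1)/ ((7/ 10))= 150/ 7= 21.43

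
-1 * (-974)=974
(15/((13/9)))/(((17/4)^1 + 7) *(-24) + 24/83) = -3735/97006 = -0.04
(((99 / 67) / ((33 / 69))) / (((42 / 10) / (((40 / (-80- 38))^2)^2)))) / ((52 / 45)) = 621000000 / 73879550017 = 0.01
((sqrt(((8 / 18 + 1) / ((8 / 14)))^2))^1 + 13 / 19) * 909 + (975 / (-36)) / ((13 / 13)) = 164879 / 57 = 2892.61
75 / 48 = 25 / 16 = 1.56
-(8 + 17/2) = -33/2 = -16.50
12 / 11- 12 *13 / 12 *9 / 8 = -1191 / 88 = -13.53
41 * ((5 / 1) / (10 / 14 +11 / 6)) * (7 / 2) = 30135 / 107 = 281.64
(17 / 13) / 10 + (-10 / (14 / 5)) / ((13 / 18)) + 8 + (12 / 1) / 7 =49 / 10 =4.90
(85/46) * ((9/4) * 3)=2295/184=12.47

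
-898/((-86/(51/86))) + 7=48785/3698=13.19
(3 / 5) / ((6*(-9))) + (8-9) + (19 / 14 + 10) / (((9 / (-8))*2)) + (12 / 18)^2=-393 / 70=-5.61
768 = 768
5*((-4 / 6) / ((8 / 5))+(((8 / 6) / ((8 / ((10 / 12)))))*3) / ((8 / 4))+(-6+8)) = 215 / 24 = 8.96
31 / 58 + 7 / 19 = 995 / 1102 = 0.90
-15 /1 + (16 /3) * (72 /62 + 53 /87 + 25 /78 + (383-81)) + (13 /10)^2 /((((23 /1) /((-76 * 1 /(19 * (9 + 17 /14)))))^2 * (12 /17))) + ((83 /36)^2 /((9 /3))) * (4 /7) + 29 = 208282348496132087 /127247248428300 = 1636.83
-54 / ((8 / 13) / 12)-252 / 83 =-87651 / 83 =-1056.04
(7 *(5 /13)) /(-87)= -0.03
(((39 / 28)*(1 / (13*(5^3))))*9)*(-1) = -27 / 3500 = -0.01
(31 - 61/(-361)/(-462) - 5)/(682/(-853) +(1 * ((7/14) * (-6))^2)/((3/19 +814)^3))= -13691535777972065144567/421036998909707424090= -32.52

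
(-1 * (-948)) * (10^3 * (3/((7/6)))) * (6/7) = 2089469.39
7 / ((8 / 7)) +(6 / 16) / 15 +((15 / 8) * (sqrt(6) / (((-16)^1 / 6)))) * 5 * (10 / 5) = 123 / 20-225 * sqrt(6) / 32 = -11.07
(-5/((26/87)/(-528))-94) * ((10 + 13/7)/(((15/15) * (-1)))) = -9430294/91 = -103629.60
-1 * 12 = -12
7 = 7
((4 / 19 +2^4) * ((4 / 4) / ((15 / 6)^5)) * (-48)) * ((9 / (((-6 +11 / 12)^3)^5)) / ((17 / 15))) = 196799679612303722938368 / 121627019628011281517500265639375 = 0.00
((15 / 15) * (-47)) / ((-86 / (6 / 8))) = 141 / 344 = 0.41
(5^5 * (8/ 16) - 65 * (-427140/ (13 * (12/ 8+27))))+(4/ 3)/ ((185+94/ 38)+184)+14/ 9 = 92330314735/ 1206918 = 76500.90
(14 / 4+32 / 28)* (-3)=-195 / 14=-13.93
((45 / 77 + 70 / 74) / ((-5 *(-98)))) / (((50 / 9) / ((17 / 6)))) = 5559 / 3490025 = 0.00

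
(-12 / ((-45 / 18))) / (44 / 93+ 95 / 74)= 165168 / 60455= 2.73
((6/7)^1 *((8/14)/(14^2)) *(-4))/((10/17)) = -204/12005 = -0.02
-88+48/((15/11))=-264/5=-52.80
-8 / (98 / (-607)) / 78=1214 / 1911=0.64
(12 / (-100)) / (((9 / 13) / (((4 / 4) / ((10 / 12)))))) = -26 / 125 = -0.21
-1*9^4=-6561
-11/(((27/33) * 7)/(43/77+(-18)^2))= -274901/441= -623.36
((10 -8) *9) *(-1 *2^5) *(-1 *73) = 42048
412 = 412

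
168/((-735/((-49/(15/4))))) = 2.99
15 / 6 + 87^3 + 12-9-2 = 1317013 / 2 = 658506.50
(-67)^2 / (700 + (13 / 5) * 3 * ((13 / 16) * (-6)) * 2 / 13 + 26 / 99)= 8888220 / 1374937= 6.46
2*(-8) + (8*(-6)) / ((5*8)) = -86 / 5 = -17.20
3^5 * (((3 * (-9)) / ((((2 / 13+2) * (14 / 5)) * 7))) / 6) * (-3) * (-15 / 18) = -710775 / 10976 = -64.76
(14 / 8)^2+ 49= 833 / 16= 52.06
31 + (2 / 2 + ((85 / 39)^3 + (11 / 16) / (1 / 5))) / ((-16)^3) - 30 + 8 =34973732207 / 3887529984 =9.00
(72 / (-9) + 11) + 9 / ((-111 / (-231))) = 21.73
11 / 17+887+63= 16161 / 17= 950.65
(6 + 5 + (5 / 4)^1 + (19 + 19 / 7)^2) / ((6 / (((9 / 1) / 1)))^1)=284451 / 392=725.64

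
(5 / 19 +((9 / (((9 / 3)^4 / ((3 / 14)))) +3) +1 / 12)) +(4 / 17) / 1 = 32609 / 9044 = 3.61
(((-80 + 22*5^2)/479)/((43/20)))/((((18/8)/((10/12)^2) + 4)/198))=46530000/3728057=12.48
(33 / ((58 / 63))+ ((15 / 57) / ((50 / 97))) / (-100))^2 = 389971141849969 / 303601000000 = 1284.49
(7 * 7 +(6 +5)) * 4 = 240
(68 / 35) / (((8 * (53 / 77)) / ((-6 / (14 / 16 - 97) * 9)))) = 0.20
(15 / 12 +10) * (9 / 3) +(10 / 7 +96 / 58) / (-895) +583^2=247035456831 / 726740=339922.75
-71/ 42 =-1.69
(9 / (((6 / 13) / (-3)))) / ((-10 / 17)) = 1989 / 20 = 99.45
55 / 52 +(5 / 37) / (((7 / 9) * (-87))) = 412325 / 390572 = 1.06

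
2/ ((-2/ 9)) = -9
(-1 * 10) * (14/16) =-35/4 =-8.75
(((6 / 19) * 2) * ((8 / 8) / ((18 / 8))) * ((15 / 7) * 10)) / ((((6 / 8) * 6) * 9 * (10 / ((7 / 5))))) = 32 / 1539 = 0.02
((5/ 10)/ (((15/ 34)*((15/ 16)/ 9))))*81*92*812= 1645878528/ 25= 65835141.12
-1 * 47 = -47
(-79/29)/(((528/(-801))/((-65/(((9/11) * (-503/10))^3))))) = 6912351875/1793652149538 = 0.00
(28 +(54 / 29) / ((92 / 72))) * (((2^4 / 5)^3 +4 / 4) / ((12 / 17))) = 117490128 / 83375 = 1409.18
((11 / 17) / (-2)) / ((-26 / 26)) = 11 / 34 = 0.32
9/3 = 3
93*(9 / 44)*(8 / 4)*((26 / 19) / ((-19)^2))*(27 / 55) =293787 / 4149695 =0.07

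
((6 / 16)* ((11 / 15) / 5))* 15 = 0.82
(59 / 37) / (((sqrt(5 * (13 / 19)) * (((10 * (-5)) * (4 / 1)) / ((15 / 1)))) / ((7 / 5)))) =-1239 * sqrt(1235) / 481000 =-0.09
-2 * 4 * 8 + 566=502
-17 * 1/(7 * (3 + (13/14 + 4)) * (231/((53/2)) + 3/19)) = -34238/992007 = -0.03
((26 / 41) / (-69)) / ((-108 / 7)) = 91 / 152766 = 0.00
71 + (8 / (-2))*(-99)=467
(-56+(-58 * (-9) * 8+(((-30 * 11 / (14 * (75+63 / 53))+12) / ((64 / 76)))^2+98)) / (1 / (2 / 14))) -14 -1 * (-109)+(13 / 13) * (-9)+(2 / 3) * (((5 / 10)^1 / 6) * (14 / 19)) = 18175689161288683 / 27203220108288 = 668.14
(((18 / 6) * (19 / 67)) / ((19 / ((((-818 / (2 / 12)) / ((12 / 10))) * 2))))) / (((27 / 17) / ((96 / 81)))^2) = -2420756480 / 11868849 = -203.96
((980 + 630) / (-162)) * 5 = -4025 / 81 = -49.69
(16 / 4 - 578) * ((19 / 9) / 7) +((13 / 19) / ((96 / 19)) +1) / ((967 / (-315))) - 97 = -75327869 / 278496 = -270.48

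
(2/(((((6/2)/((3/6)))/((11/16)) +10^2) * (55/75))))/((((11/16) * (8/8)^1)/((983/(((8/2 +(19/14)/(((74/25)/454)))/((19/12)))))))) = 96746860/361451233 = 0.27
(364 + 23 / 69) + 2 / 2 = 365.33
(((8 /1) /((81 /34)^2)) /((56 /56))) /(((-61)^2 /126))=129472 /2712609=0.05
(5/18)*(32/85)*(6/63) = 32/3213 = 0.01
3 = 3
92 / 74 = 46 / 37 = 1.24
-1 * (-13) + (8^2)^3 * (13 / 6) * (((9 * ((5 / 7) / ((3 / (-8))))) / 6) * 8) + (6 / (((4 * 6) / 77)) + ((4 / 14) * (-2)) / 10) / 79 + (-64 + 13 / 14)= -430756674109 / 33180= -12982419.35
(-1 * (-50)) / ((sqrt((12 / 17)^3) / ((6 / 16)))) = 425 * sqrt(51) / 96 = 31.62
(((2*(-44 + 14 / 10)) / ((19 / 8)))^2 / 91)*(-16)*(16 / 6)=-495550464 / 821275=-603.39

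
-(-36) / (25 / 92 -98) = -368 / 999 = -0.37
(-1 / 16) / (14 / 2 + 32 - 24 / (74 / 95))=-37 / 4848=-0.01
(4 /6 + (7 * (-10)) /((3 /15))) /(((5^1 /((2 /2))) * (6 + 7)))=-1048 /195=-5.37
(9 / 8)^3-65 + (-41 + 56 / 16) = -51751 / 512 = -101.08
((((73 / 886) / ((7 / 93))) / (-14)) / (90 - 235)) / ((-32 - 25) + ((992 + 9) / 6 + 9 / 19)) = 386973 / 79160002250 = 0.00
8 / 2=4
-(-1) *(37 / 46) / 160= 37 / 7360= 0.01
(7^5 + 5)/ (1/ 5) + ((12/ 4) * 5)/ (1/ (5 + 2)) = 84165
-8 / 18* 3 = -4 / 3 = -1.33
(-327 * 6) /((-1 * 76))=981 /38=25.82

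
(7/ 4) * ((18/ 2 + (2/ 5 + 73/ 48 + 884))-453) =742427/ 960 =773.36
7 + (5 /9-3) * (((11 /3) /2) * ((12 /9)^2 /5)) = 6569 /1215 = 5.41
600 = 600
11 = 11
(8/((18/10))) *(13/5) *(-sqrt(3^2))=-104/3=-34.67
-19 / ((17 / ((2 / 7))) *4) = -19 / 238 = -0.08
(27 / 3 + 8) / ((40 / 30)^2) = 153 / 16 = 9.56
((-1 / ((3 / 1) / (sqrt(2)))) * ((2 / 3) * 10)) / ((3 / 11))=-220 * sqrt(2) / 27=-11.52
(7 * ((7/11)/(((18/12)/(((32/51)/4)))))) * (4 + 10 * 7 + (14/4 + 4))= 63896/1683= 37.97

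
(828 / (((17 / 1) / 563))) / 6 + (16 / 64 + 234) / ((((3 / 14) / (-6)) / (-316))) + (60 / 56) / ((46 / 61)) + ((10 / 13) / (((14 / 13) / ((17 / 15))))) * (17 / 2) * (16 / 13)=886916539085 / 426972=2077224.12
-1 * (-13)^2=-169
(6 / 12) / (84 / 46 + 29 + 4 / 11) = 253 / 15782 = 0.02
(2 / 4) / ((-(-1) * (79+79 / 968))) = 484 / 76551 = 0.01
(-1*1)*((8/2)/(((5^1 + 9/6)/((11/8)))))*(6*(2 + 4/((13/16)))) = -5940/169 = -35.15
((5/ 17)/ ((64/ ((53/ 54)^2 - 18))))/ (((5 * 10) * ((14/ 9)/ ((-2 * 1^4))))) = 7097/ 3525120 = 0.00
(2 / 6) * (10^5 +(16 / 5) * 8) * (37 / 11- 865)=-4740213184 / 165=-28728564.75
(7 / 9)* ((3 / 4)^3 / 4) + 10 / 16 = 181 / 256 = 0.71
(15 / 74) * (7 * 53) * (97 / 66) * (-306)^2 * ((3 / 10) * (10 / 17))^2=322291.44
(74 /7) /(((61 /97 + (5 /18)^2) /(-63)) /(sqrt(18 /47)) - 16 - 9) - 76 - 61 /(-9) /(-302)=-9163621153111585053277 /119871609015265489134 + 1393317072216*sqrt(94) /44102873074049113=-76.44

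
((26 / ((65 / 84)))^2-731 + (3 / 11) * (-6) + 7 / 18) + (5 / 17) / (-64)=1068255113 / 2692800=396.71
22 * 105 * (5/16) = 721.88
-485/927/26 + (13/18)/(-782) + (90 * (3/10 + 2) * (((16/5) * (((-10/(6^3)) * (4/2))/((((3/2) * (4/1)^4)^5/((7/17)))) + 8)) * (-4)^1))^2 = 61255017053136129257982830124172617390533/136333021814603008752665965363200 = 449304330.22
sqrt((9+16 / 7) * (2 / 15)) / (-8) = -sqrt(16590) / 840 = -0.15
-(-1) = 1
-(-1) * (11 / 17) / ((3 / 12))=44 / 17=2.59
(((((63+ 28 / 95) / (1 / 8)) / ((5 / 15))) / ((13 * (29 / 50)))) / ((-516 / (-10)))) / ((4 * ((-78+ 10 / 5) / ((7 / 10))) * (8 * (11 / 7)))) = -1473185 / 2059964192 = -0.00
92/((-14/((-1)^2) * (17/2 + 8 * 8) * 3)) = -92/3045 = -0.03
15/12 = 5/4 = 1.25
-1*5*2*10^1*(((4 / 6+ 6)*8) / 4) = -4000 / 3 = -1333.33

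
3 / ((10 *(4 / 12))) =9 / 10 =0.90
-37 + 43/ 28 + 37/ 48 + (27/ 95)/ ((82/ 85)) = -9003691/ 261744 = -34.40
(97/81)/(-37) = -97/2997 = -0.03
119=119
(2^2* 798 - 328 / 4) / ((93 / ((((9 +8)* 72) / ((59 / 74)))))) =51337.96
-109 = -109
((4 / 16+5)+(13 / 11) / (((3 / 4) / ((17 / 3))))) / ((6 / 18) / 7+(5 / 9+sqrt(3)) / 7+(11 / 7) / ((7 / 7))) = 4205635 / 493064 - 353745*sqrt(3) / 493064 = 7.29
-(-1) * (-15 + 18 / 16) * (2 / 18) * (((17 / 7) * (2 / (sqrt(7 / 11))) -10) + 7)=37 / 8 -629 * sqrt(77) / 588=-4.76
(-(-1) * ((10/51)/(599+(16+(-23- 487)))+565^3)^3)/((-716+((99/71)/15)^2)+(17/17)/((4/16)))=-908366582964178650766480404679229536325/110230008632135721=-8240646936676003488490.66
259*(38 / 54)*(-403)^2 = 799214689 / 27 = 29600544.04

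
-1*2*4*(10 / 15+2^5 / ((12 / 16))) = -1040 / 3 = -346.67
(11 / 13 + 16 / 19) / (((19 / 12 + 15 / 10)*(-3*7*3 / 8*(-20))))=1112 / 319865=0.00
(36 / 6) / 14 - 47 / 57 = -158 / 399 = -0.40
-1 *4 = -4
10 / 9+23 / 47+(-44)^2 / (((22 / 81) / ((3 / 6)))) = 1508249 / 423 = 3565.60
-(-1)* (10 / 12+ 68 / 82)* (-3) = -409 / 82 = -4.99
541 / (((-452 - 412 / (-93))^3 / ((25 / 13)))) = -10878928425 / 937507586842112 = -0.00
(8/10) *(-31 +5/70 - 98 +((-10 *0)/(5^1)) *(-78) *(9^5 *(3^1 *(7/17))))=-103.14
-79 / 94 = -0.84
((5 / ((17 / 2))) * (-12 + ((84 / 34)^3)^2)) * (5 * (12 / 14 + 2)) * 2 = 10398761832000 / 2872370711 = 3620.27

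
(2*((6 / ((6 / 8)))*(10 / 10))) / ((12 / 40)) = 160 / 3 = 53.33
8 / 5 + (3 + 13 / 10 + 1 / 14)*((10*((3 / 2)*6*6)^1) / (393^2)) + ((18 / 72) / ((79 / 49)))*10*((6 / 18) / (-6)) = 1.53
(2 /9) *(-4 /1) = -0.89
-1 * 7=-7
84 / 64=21 / 16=1.31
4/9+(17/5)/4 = 233/180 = 1.29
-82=-82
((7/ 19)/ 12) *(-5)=-35/ 228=-0.15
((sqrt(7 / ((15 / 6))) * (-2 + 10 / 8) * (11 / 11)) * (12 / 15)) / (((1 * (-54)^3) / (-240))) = -2 * sqrt(70) / 10935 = -0.00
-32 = -32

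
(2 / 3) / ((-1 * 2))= -1 / 3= -0.33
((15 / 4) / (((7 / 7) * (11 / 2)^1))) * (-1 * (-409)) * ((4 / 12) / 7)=2045 / 154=13.28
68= 68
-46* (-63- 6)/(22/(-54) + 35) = 42849/467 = 91.75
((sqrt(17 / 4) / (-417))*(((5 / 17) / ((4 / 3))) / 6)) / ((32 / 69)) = -115*sqrt(17) / 1209856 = -0.00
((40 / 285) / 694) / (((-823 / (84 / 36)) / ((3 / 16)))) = -7 / 65112468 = -0.00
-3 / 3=-1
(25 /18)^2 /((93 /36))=625 /837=0.75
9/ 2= 4.50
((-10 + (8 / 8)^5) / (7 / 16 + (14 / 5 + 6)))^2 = 518400 / 546121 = 0.95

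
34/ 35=0.97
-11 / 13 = -0.85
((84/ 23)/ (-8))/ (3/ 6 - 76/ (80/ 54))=105/ 11684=0.01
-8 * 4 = -32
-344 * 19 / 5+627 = -680.20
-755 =-755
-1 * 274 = -274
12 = 12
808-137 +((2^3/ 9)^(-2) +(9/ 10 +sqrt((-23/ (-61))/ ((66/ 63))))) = sqrt(648186)/ 1342 +215413/ 320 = 673.77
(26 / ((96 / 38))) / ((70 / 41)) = 10127 / 1680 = 6.03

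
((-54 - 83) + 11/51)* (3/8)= -872/17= -51.29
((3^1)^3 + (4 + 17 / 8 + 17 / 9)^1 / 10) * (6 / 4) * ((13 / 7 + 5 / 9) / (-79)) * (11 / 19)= -220187 / 298620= -0.74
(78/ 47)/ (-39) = -0.04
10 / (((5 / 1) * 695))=0.00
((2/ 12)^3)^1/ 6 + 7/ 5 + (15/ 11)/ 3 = 132247/ 71280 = 1.86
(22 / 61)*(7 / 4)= 77 / 122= 0.63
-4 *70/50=-28/5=-5.60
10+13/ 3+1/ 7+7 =451/ 21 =21.48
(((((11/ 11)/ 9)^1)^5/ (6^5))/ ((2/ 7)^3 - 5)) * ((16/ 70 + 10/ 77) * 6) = -1127/ 1197464118840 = -0.00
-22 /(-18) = 11 /9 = 1.22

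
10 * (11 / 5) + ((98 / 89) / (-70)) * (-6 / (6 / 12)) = 9874 / 445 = 22.19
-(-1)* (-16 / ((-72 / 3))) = 2 / 3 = 0.67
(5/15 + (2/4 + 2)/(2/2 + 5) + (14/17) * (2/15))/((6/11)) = 9647/6120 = 1.58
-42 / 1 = -42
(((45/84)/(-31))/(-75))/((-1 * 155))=-1/672700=-0.00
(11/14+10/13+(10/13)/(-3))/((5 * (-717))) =-709/1957410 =-0.00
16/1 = 16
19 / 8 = 2.38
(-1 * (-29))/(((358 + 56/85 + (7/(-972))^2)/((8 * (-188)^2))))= 658499029125120/28802689189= 22862.41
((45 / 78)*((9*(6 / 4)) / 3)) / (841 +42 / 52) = 135 / 43774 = 0.00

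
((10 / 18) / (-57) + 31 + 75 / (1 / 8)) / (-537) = -323698 / 275481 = -1.18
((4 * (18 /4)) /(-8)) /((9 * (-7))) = 1 /28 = 0.04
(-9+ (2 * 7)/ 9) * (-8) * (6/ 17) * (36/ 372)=1072/ 527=2.03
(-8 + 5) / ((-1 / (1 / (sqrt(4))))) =3 / 2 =1.50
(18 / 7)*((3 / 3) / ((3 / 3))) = 18 / 7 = 2.57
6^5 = 7776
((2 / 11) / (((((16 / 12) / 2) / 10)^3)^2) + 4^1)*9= 18639240.55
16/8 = 2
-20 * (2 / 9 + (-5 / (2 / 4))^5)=17999960 / 9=1999995.56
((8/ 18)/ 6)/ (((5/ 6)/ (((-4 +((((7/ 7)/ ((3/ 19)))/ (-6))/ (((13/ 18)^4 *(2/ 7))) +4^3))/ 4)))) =441944/ 428415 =1.03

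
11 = 11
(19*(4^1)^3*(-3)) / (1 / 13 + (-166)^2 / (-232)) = 916864 / 29833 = 30.73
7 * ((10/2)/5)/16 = 7/16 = 0.44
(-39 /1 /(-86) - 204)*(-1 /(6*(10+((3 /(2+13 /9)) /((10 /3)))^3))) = 43457621250 /12832981963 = 3.39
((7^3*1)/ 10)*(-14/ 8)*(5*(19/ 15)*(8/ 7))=-6517/ 15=-434.47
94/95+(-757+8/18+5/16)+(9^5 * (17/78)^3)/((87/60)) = -290804569397/871593840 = -333.65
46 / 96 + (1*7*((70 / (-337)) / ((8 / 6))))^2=1.67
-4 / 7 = -0.57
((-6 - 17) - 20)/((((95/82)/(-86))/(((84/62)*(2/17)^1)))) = 25471824/50065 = 508.78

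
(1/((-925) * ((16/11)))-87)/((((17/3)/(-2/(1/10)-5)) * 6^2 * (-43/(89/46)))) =-114597379/238879104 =-0.48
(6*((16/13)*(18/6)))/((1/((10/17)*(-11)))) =-31680/221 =-143.35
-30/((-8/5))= 75/4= 18.75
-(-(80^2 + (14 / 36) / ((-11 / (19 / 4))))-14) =5079755 / 792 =6413.83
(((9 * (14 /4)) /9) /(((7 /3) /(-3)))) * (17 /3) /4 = -51 /8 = -6.38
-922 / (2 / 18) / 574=-4149 / 287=-14.46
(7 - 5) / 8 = 1 / 4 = 0.25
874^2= 763876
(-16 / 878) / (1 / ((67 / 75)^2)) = -35912 / 2469375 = -0.01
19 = 19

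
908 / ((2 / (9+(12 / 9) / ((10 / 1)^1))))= 62198 / 15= 4146.53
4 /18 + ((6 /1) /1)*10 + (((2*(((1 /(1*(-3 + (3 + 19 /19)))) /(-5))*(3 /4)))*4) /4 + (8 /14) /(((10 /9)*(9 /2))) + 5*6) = 56723 /630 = 90.04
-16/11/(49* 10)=-8/2695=-0.00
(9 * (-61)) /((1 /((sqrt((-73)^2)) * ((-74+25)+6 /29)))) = 56708955 /29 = 1955481.21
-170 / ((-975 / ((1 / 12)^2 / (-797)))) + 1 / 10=1118971 / 11189880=0.10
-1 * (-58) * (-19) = -1102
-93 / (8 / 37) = -3441 / 8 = -430.12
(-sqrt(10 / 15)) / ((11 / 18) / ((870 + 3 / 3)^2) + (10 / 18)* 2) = -4551846* sqrt(6) / 15172831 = -0.73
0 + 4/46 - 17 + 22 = 117/23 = 5.09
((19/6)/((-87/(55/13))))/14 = -0.01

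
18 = 18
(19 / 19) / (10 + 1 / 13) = 13 / 131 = 0.10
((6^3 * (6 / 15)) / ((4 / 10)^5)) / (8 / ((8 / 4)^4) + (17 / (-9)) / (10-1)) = 1366875 / 47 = 29082.45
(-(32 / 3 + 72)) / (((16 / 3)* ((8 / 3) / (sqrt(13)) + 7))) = -25389 / 11338 + 372* sqrt(13) / 5669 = -2.00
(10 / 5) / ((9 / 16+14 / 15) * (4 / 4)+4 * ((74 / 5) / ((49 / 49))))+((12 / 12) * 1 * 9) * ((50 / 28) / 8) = 475905 / 233072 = 2.04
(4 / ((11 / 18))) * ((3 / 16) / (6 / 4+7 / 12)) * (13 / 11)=2106 / 3025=0.70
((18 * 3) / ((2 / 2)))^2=2916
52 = 52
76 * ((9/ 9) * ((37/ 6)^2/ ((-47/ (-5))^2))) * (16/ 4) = 2601100/ 19881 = 130.83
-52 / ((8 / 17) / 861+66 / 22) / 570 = -126854 / 4172305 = -0.03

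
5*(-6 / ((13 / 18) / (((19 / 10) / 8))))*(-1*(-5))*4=-2565 / 13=-197.31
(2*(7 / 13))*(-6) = -84 / 13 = -6.46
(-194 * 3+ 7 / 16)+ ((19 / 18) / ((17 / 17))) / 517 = -43296013 / 74448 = -581.56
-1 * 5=-5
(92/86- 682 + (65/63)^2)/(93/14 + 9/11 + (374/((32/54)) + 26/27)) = -10210696760/9605192037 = -1.06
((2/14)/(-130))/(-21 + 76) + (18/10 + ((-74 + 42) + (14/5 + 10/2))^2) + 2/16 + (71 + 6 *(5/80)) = 16489973/25025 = 658.94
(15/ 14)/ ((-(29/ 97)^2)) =-141135/ 11774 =-11.99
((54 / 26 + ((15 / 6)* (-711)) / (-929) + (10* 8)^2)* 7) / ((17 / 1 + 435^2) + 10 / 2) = 0.24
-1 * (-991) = 991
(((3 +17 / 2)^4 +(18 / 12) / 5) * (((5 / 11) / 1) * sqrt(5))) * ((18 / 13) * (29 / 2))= 28092213 * sqrt(5) / 176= 356909.65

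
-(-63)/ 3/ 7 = 3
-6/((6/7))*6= -42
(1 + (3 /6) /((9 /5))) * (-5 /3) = -115 /54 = -2.13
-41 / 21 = -1.95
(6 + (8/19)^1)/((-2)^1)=-61/19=-3.21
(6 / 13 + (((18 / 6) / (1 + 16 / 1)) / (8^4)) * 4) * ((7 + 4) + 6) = 104487 / 13312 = 7.85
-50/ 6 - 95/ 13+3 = -493/ 39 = -12.64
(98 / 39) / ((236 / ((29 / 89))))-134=-54882031 / 409578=-134.00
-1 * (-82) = 82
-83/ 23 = -3.61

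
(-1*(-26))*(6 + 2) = 208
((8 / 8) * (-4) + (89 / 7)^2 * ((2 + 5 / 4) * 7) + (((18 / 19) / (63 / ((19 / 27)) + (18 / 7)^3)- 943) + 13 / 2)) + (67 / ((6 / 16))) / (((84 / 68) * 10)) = 29715573049 / 10799460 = 2751.58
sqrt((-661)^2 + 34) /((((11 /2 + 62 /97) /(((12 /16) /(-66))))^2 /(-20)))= -47045* sqrt(436955) /686544804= -0.05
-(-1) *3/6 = 1/2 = 0.50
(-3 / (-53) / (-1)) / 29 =-3 / 1537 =-0.00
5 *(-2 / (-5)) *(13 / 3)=26 / 3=8.67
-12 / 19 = -0.63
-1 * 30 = -30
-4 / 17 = -0.24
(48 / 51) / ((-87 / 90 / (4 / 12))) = -0.32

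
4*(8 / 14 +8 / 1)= 34.29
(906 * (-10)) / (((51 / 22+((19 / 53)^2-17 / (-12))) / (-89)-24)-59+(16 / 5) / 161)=240679862715600 / 2205528971113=109.13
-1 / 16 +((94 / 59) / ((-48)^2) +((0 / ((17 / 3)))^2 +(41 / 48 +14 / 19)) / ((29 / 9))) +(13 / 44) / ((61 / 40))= 15723175943 / 25129196928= 0.63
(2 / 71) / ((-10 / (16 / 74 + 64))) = -2376 / 13135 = -0.18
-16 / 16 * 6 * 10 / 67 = -60 / 67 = -0.90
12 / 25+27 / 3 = 237 / 25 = 9.48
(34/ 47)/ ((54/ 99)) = 187/ 141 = 1.33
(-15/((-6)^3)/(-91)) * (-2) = 5/3276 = 0.00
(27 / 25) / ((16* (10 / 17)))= 459 / 4000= 0.11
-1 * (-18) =18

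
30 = 30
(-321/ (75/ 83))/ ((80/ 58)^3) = -216598709/ 1600000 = -135.37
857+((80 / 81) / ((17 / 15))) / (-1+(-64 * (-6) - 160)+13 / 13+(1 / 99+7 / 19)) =2305860649 / 2690607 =857.00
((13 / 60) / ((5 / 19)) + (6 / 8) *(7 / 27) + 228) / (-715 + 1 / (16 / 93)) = -824464 / 2553075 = -0.32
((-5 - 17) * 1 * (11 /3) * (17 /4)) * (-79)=162503 /6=27083.83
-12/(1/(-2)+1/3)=72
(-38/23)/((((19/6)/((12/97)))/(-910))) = 131040/2231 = 58.74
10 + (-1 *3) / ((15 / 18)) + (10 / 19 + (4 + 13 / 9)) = 10577 / 855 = 12.37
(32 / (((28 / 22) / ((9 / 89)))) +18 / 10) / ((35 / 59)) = 7.32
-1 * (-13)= 13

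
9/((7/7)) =9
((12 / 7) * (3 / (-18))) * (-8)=16 / 7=2.29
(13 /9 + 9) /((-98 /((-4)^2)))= -752 /441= -1.71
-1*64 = -64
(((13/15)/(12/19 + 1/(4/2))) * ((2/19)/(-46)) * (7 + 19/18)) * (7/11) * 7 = -18473/293733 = -0.06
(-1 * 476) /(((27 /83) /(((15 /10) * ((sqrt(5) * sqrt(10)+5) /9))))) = -98770 * sqrt(2) /81-98770 /81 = -2943.85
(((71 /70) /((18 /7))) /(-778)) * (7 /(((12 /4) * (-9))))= 497 /3781080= 0.00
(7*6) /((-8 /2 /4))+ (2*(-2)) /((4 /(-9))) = -33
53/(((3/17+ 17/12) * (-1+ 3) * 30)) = 901/1625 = 0.55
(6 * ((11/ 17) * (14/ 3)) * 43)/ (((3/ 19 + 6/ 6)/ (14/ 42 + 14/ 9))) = 11438/ 9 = 1270.89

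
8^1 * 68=544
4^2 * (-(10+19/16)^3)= -5735339/256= -22403.67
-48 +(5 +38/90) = -1916/45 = -42.58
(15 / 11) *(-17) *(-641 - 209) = 216750 / 11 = 19704.55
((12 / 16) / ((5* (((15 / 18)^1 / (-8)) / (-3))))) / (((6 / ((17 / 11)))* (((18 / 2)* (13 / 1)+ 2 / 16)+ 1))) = 272 / 28875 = 0.01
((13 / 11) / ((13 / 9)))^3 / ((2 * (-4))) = -729 / 10648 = -0.07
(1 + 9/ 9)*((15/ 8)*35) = 525/ 4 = 131.25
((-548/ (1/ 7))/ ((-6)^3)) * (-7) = -6713/ 54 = -124.31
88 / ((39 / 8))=704 / 39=18.05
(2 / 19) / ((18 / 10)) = 0.06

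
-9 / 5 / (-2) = 9 / 10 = 0.90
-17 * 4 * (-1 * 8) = 544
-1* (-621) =621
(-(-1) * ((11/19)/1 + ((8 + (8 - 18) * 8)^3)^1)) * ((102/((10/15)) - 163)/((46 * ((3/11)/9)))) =1170130665/437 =2677644.54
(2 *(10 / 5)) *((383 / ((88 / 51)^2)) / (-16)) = -996183 / 30976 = -32.16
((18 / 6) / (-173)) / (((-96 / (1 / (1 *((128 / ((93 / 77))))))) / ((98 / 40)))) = 0.00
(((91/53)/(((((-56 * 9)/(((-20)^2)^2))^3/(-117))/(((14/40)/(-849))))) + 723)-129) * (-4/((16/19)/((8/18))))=1284112056907486/229619691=5592342.94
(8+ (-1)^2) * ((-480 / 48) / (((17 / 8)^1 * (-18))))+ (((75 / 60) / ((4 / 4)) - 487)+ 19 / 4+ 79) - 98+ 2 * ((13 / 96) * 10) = -201935 / 408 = -494.94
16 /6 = 8 /3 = 2.67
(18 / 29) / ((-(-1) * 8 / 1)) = 9 / 116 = 0.08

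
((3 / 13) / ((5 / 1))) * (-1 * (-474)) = 1422 / 65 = 21.88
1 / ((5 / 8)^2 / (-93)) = -5952 / 25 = -238.08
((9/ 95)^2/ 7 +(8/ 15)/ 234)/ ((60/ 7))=78971/ 190066500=0.00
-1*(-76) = 76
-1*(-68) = 68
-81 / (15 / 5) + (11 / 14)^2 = -5171 / 196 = -26.38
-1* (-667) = 667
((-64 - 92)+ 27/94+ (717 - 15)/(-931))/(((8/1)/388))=-1328224395/175028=-7588.64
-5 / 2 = -2.50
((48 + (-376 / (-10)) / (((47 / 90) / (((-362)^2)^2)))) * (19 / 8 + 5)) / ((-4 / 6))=-13677920094555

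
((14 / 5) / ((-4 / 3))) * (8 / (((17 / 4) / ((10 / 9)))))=-224 / 51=-4.39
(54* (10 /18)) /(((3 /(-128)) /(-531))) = 679680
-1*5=-5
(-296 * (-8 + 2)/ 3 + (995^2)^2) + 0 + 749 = 980149501966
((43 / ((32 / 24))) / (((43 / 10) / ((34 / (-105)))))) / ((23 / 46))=-34 / 7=-4.86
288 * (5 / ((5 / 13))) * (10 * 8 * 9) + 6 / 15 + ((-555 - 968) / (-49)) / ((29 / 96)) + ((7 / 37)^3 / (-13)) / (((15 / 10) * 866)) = 16383501867190876487 / 6077455084155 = 2695783.29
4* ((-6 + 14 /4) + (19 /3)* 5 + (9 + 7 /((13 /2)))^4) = 3543995402 /85683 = 41361.71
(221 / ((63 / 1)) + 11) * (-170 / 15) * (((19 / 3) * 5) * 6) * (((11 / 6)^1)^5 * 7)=-118864495805 / 26244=-4529206.52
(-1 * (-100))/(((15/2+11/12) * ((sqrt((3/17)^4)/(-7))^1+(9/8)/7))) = 6473600/85143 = 76.03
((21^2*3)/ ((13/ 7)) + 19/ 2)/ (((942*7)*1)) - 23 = -3924443/ 171444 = -22.89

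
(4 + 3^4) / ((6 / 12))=170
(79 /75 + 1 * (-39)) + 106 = 5104 /75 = 68.05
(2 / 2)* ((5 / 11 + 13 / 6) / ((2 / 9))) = 519 / 44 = 11.80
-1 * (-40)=40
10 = 10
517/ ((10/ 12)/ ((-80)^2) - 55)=-3970560/ 422399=-9.40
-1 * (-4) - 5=-1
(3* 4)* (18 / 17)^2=3888 / 289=13.45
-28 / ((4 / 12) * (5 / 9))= -756 / 5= -151.20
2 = 2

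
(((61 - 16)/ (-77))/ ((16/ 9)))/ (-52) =405/ 64064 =0.01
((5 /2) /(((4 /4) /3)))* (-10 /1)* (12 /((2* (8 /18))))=-1012.50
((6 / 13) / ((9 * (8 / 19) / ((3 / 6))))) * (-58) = -3.53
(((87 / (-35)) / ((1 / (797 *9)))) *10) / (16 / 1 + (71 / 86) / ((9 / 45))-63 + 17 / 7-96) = 107336772 / 82139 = 1306.77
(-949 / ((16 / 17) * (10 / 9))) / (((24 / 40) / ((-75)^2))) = -8507636.72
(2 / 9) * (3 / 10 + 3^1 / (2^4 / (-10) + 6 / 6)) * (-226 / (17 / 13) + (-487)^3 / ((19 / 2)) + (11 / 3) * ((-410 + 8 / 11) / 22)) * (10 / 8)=6090966464755 / 383724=15873300.77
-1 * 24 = -24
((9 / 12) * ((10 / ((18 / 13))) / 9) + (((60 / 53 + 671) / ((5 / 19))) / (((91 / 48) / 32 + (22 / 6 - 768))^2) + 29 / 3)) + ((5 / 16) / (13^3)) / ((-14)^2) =697893523172814750705143 / 67935449299102421400000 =10.27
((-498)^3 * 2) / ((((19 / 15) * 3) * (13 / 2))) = -2470119840 / 247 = -10000485.18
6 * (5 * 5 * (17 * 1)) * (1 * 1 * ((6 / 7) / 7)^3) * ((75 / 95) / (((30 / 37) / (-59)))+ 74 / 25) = -570221208 / 2235331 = -255.09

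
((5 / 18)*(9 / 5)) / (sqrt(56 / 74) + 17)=629 / 21330 - sqrt(259) / 10665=0.03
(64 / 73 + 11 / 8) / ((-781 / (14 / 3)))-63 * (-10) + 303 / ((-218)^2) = 1280217661223 / 2032114359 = 629.99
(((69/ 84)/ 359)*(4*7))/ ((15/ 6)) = 46/ 1795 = 0.03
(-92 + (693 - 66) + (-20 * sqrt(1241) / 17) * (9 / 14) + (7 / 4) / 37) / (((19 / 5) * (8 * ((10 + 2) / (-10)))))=-1979675 / 134976 + 375 * sqrt(1241) / 18088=-13.94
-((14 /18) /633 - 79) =79.00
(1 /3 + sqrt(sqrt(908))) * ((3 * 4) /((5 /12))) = 48 /5 + 144 * sqrt(2) * 227^(1 /4) /5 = 167.69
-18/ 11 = -1.64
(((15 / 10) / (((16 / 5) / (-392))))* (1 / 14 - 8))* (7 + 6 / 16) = 687645 / 64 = 10744.45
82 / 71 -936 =-66374 / 71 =-934.85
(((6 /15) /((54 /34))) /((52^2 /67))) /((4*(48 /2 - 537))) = -1139 /374531040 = -0.00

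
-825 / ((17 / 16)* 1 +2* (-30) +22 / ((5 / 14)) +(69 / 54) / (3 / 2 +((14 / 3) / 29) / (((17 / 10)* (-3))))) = -78186000 / 334793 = -233.54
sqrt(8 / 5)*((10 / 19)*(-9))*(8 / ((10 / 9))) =-1296*sqrt(10) / 95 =-43.14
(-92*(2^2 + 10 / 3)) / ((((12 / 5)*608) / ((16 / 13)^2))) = -0.70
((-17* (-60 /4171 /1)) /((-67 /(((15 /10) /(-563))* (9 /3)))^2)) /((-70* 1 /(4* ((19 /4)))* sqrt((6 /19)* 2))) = -26163* sqrt(57) /166174590142708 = -0.00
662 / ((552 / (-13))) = -4303 / 276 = -15.59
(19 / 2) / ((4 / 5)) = 95 / 8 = 11.88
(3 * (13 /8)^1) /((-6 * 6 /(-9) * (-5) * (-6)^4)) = -13 /69120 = -0.00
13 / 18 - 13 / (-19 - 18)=715 / 666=1.07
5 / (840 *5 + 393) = 5 / 4593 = 0.00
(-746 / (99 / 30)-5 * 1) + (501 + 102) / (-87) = -227758 / 957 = -237.99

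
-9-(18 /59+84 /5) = -7701 /295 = -26.11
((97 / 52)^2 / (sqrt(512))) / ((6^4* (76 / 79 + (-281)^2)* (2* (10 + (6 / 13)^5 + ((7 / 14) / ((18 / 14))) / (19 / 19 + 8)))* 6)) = 1633054267* sqrt(2) / 185607370796575211520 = 0.00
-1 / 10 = -0.10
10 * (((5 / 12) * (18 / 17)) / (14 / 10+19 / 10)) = 250 / 187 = 1.34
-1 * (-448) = 448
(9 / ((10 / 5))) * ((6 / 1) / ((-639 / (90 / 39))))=-0.10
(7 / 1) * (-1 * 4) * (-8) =224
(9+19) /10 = 14 /5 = 2.80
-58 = -58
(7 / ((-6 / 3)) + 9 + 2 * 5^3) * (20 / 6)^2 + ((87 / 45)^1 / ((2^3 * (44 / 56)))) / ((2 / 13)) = 11249917 / 3960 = 2840.89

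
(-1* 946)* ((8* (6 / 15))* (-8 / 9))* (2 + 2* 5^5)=252347392 / 15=16823159.47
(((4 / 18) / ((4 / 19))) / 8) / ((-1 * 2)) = -19 / 288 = -0.07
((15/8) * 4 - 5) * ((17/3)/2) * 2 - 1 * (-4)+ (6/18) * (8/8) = 37/2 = 18.50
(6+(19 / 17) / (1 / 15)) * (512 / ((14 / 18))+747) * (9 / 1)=34262271 / 119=287918.24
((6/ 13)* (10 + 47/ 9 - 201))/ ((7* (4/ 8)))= -6688/ 273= -24.50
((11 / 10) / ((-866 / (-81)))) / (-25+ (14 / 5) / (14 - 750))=-0.00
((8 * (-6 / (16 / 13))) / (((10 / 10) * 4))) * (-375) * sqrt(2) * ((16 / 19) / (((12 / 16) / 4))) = 312000 * sqrt(2) / 19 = 23222.88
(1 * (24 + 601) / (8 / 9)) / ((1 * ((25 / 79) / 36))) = 159975 / 2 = 79987.50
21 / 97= 0.22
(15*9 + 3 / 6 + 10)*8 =1164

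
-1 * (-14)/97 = 14/97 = 0.14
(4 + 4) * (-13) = -104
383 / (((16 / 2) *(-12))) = -383 / 96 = -3.99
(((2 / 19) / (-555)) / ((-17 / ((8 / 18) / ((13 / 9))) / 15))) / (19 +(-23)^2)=2 / 21284731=0.00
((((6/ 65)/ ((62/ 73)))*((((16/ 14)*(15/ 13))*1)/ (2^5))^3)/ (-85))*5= -147825/ 330413754944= -0.00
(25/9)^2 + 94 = 8239/81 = 101.72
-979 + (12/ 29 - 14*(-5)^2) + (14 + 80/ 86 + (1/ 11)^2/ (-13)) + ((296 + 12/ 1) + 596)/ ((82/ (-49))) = -149091893312/ 80422771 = -1853.85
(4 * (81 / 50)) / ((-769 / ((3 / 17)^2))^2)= 13122 / 1234776552025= 0.00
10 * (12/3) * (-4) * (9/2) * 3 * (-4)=8640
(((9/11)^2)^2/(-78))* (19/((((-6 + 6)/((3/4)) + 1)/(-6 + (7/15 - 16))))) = 4473873/1903330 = 2.35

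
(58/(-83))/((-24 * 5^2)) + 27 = 672329/24900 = 27.00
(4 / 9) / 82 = 0.01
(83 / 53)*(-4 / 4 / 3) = -83 / 159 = -0.52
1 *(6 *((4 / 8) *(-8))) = -24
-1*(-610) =610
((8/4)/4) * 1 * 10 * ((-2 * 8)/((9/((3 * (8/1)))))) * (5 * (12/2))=-6400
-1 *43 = -43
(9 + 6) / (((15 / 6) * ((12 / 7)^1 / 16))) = 56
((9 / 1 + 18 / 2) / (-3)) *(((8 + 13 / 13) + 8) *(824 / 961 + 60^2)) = -352963248 / 961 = -367287.46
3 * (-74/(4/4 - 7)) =37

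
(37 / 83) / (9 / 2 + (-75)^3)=-74 / 70030503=-0.00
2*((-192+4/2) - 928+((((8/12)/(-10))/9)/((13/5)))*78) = -2236.44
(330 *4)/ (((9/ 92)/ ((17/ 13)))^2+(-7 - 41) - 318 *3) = -1076282240/ 816991501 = -1.32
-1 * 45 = -45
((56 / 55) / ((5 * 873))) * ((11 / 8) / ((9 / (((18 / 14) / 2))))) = 1 / 43650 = 0.00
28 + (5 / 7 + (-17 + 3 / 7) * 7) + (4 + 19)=-64.29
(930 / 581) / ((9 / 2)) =0.36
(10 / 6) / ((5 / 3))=1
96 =96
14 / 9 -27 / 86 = 961 / 774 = 1.24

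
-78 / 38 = -39 / 19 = -2.05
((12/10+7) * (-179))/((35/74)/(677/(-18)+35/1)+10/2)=-12762521/41900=-304.59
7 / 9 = 0.78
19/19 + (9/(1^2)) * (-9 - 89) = -881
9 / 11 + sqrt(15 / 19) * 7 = 9 / 11 + 7 * sqrt(285) / 19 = 7.04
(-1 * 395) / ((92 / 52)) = -5135 / 23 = -223.26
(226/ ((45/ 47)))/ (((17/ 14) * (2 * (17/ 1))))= 5.72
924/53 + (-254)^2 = 3420272/53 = 64533.43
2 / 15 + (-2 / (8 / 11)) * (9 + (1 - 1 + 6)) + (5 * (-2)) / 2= -2767 / 60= -46.12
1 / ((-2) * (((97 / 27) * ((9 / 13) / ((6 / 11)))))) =-117 / 1067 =-0.11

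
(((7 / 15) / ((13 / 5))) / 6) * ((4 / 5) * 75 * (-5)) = -8.97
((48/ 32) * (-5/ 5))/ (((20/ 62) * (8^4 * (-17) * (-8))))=-93/ 11141120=-0.00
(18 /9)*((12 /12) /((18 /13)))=13 /9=1.44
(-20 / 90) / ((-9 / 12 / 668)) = 5344 / 27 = 197.93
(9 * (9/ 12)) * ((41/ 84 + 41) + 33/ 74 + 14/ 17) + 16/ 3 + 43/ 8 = 63259895/ 211344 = 299.32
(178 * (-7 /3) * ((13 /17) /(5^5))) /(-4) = 8099 /318750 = 0.03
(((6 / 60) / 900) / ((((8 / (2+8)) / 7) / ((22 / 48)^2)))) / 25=847 / 103680000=0.00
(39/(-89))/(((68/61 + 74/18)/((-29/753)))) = 206973/64090591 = 0.00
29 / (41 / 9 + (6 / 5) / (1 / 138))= 1305 / 7657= 0.17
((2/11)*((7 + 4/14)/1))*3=306/77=3.97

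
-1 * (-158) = 158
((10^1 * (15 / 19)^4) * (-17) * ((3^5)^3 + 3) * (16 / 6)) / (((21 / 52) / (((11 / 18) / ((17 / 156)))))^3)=-6765920888840.90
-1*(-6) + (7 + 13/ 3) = 52/ 3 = 17.33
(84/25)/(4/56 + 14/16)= 4704/1325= 3.55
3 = 3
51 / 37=1.38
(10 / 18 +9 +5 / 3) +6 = 17.22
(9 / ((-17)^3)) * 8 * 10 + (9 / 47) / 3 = -19101 / 230911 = -0.08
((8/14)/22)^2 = 4/5929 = 0.00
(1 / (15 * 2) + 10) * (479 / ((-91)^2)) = 20597 / 35490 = 0.58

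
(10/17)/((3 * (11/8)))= 80/561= 0.14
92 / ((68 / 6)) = 138 / 17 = 8.12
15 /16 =0.94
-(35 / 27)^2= -1225 / 729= -1.68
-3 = -3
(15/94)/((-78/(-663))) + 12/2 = 1383/188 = 7.36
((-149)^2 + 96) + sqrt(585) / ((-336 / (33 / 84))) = 22297-11*sqrt(65) / 3136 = 22296.97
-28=-28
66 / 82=33 / 41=0.80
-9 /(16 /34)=-19.12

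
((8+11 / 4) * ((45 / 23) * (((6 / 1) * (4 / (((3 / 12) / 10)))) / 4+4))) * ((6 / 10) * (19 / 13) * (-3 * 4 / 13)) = -16147188 / 3887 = -4154.15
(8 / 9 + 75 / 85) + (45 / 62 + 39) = 41.50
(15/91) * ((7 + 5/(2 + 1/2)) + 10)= 285/91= 3.13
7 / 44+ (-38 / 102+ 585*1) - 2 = 1307773 / 2244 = 582.79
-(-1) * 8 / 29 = 8 / 29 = 0.28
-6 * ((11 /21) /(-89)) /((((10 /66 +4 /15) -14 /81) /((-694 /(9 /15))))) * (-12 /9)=151153200 /680939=221.98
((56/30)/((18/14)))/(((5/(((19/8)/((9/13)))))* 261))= 12103/3171150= 0.00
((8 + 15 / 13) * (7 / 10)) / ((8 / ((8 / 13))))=833 / 1690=0.49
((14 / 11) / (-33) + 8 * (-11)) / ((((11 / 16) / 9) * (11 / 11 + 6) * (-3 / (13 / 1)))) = 6647264 / 9317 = 713.46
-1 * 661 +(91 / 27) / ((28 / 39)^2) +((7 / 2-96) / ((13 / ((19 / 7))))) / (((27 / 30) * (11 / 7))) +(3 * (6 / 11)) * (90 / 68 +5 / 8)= -1629372947 / 2450448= -664.93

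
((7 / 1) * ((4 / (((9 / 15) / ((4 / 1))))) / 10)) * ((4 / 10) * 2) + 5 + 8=419 / 15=27.93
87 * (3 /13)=261 /13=20.08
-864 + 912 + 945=993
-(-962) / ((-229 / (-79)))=75998 / 229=331.87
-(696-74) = -622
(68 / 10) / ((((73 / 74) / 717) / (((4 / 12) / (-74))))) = -8126 / 365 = -22.26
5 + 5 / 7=40 / 7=5.71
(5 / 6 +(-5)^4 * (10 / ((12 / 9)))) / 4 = 14065 / 12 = 1172.08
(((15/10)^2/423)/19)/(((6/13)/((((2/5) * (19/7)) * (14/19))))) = 13/26790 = 0.00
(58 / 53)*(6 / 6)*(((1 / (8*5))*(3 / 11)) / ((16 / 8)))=87 / 23320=0.00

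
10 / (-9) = -10 / 9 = -1.11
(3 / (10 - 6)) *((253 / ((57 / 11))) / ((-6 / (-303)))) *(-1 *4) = -281083 / 38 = -7396.92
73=73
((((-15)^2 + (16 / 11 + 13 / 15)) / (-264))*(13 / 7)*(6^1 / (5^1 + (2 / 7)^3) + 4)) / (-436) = 109101395 / 5726611044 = 0.02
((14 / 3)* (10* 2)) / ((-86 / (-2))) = 2.17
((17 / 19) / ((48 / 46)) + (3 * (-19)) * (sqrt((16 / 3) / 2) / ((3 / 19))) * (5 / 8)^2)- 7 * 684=-2182937 / 456- 9025 * sqrt(6) / 96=-5017.42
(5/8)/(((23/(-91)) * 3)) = -455/552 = -0.82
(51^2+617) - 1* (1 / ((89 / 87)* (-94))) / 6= 53843605 / 16732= 3218.00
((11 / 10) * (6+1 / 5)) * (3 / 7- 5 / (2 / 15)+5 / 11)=-174809 / 700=-249.73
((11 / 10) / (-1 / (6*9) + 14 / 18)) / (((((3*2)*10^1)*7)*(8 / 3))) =0.00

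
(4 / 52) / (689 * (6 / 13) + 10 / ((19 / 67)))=19 / 87256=0.00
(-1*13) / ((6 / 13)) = -169 / 6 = -28.17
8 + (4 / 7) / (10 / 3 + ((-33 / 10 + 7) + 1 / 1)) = 13616 / 1687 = 8.07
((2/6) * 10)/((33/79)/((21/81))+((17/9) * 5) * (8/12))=0.42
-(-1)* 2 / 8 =1 / 4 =0.25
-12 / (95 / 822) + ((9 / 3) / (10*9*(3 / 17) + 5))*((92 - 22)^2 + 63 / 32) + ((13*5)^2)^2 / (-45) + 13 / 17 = -13079935853153 / 33023520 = -396079.40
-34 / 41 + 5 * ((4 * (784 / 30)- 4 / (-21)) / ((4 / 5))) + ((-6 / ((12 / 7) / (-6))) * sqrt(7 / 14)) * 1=21 * sqrt(2) / 2 + 562831 / 861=668.54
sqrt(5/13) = sqrt(65)/13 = 0.62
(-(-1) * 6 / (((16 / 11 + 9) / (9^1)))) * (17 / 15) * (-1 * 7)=-23562 / 575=-40.98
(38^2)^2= 2085136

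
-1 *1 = -1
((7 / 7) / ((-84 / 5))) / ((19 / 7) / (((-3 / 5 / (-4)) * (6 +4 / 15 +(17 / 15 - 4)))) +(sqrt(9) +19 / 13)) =-0.01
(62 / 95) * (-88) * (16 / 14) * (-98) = 611072 / 95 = 6432.34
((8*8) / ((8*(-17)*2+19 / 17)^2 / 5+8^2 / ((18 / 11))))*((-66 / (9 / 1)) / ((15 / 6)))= -2441472 / 191362865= -0.01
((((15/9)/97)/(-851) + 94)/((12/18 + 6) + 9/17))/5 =395730233/151473745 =2.61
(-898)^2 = 806404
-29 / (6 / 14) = -203 / 3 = -67.67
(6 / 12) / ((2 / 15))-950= -3785 / 4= -946.25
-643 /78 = -8.24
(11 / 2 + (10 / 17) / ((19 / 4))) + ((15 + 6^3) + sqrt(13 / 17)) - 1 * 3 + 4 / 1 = sqrt(221) / 17 + 153505 / 646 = 238.50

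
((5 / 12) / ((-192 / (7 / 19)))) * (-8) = 0.01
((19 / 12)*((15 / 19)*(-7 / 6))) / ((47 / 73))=-2555 / 1128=-2.27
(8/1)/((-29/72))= -576/29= -19.86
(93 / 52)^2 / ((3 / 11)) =31713 / 2704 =11.73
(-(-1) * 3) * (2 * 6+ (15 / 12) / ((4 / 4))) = 159 / 4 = 39.75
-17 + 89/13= -132/13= -10.15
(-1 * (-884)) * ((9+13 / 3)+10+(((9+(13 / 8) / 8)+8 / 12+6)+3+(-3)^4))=1742585 / 16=108911.56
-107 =-107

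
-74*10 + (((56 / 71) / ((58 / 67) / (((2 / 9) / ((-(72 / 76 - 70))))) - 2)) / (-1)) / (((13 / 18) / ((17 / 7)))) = -116076026012 / 156857389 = -740.01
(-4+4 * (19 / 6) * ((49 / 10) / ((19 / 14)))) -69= -409 / 15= -27.27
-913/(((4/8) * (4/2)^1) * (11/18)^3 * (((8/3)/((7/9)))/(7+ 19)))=-3670758/121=-30336.84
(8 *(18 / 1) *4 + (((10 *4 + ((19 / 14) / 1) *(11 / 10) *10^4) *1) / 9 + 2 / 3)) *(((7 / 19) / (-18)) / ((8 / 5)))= -352775 / 12312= -28.65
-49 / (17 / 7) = -343 / 17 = -20.18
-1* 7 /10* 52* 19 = -3458 /5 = -691.60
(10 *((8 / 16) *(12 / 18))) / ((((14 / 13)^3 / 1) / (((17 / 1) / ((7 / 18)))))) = 560235 / 4802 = 116.67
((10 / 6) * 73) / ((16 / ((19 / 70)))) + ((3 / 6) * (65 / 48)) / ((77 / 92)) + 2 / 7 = 7783 / 2464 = 3.16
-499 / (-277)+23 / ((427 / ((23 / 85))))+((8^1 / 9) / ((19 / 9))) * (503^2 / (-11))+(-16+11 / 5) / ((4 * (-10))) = -813796089484717 / 84049057400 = -9682.39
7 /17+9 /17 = 16 /17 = 0.94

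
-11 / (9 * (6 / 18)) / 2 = -11 / 6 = -1.83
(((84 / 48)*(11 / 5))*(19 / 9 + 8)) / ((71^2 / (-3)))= -7007 / 302460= -0.02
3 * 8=24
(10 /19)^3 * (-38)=-2000 /361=-5.54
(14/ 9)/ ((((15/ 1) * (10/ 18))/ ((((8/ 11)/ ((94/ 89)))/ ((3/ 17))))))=84728/ 116325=0.73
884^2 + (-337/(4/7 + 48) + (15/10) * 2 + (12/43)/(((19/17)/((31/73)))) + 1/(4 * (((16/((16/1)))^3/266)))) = 15847588654511/20277940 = 781518.67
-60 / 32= -15 / 8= -1.88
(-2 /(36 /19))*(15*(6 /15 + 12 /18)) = -16.89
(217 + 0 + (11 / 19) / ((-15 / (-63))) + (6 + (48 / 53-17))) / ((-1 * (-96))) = 2.18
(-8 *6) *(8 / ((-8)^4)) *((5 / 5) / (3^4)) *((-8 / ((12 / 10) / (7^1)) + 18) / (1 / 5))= 215 / 1296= 0.17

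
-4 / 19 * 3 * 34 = -408 / 19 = -21.47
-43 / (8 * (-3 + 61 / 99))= 4257 / 1888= 2.25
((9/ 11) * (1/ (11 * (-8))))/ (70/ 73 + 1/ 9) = -5913/ 680504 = -0.01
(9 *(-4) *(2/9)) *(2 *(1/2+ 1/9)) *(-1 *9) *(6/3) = 176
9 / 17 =0.53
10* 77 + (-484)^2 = 235026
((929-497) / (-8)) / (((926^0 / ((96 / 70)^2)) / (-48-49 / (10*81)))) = 29897472 / 6125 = 4881.22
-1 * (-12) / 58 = 6 / 29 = 0.21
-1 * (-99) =99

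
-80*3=-240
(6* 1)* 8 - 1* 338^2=-114196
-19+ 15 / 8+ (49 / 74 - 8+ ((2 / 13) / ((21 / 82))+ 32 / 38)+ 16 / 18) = -101937137 / 4606056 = -22.13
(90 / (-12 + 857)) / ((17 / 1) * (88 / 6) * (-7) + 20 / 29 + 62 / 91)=-0.00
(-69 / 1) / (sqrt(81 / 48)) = -92 *sqrt(3) / 3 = -53.12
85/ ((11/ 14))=1190/ 11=108.18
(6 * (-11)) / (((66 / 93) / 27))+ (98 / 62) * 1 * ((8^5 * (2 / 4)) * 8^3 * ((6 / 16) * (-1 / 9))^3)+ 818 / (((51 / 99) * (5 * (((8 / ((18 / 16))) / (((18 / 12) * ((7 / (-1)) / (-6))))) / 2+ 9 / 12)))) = -167372320499 / 49872645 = -3355.99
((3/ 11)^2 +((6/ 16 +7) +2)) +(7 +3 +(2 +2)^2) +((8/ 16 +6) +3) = 44.95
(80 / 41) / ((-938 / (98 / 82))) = -280 / 112627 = -0.00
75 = 75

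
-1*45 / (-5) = 9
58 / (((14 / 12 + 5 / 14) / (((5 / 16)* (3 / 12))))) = 3045 / 1024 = 2.97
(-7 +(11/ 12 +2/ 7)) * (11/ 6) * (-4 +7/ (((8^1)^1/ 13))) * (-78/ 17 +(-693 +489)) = 62264411/ 3808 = 16350.95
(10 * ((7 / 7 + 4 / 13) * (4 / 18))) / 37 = 0.08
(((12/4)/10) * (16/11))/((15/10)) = 16/55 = 0.29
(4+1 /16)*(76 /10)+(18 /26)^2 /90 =208751 /6760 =30.88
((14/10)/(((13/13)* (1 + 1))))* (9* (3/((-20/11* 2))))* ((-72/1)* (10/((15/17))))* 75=318087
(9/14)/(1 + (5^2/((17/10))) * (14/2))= 51/8246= 0.01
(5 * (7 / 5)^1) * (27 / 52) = 189 / 52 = 3.63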